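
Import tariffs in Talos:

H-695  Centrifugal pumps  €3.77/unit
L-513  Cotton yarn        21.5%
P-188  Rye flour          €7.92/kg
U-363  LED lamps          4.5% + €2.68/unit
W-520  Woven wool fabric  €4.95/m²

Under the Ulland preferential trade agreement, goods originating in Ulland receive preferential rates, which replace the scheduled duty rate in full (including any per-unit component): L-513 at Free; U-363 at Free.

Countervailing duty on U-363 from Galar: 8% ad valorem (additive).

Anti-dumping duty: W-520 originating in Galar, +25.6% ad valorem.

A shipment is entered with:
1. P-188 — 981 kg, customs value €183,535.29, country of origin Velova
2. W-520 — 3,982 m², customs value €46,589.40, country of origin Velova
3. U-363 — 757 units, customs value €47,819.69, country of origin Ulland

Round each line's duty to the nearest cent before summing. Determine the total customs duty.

Line 1 (P-188, Velova, 981 kg, €183,535.29):
Base rate for P-188 is €7.92/kg.
Duty = 981 × €7.92 = €7,769.52.
Line 2 (W-520, Velova, 3,982 m², €46,589.40):
Base rate for W-520 is €4.95/m².
The additional-duty order on W-520 targets Galar, not Velova; it does not apply.
Duty = 3,982 × €4.95 = €19,710.90.
Line 3 (U-363, Ulland, 757 units, €47,819.69):
Base rate for U-363 is 4.5% + €2.68/unit.
Origin Ulland qualifies under the Talos–Ulland agreement and U-363 is covered: preferential rate Free applies instead.
The additional-duty order on U-363 targets Galar, not Ulland; it does not apply.
Duty = €47,819.69 × 0% = €0.00.
Total = €7,769.52 + €19,710.90 + €0.00 = €27,480.42.

€27,480.42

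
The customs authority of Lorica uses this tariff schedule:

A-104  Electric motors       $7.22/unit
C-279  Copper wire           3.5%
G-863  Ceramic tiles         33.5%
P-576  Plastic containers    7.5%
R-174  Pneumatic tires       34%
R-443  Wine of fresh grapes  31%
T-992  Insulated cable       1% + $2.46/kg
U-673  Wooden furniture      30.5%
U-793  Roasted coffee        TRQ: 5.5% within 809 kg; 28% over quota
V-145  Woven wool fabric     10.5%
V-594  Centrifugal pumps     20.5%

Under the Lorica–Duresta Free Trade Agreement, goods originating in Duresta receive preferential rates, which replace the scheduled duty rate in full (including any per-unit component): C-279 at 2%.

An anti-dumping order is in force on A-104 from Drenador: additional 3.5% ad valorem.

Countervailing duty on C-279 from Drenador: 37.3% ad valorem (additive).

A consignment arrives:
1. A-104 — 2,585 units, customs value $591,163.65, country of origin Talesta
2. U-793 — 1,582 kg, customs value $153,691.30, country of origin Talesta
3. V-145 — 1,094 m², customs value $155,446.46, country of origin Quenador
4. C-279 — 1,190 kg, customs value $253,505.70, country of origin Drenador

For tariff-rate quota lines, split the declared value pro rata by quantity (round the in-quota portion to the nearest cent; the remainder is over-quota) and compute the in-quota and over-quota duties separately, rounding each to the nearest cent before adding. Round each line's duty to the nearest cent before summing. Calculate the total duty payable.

$163,765.75

Line 1 (A-104, Talesta, 2,585 units, $591,163.65):
Base rate for A-104 is $7.22/unit.
The additional-duty order on A-104 targets Drenador, not Talesta; it does not apply.
Duty = 2,585 × $7.22 = $18,663.70.
Line 2 (U-793, Talesta, 1,582 kg, $153,691.30):
Code U-793 is under a tariff-rate quota (threshold 809 kg). In-quota: 809 kg at 5.5%; over-quota: 773 kg at 28%.
Pro-rata value split: in-quota = $153,691.30 × 809/1,582 = $78,594.35; over-quota = $153,691.30 − $78,594.35 = $75,096.95.
In-quota duty = $78,594.35 × 5.5% = $4,322.69. Over-quota duty = $75,096.95 × 28% = $21,027.15.
Line duty = $4,322.69 + $21,027.15 = $25,349.84.
Line 3 (V-145, Quenador, 1,094 m², $155,446.46):
Base rate for V-145 is 10.5%.
Duty = $155,446.46 × 10.5% = $16,321.88.
Line 4 (C-279, Drenador, 1,190 kg, $253,505.70):
Base rate for C-279 is 3.5%.
C-279 has an FTA preferential rate, but origin Drenador is not Duresta; base rate stands.
Additional duty on C-279 from Drenador: +37.3%. Applied ad valorem rate: 3.5% + 37.3% = 40.8%.
Duty = $253,505.70 × 40.8% = $103,430.33.
Total = $18,663.70 + $25,349.84 + $16,321.88 + $103,430.33 = $163,765.75.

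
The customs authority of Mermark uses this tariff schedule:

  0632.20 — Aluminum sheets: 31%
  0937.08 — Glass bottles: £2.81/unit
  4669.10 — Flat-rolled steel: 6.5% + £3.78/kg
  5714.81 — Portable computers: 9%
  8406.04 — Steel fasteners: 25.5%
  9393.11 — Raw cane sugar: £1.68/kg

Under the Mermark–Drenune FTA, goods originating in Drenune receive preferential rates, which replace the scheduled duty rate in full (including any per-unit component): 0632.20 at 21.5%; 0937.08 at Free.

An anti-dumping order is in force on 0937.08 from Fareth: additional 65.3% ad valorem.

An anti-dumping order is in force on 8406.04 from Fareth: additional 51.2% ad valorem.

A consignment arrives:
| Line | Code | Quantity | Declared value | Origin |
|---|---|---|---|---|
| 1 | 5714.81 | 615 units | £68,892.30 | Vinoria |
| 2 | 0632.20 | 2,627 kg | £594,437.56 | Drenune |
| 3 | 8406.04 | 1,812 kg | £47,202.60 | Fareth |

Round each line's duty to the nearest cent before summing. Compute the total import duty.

Line 1 (5714.81, Vinoria, 615 units, £68,892.30):
Base rate for 5714.81 is 9%.
Duty = £68,892.30 × 9% = £6,200.31.
Line 2 (0632.20, Drenune, 2,627 kg, £594,437.56):
Base rate for 0632.20 is 31%.
Origin Drenune qualifies under the Mermark–Drenune agreement and 0632.20 is covered: preferential rate 21.5% applies instead.
Duty = £594,437.56 × 21.5% = £127,804.08.
Line 3 (8406.04, Fareth, 1,812 kg, £47,202.60):
Base rate for 8406.04 is 25.5%.
Additional duty on 8406.04 from Fareth: +51.2%. Applied ad valorem rate: 25.5% + 51.2% = 76.7%.
Duty = £47,202.60 × 76.7% = £36,204.39.
Total = £6,200.31 + £127,804.08 + £36,204.39 = £170,208.78.

£170,208.78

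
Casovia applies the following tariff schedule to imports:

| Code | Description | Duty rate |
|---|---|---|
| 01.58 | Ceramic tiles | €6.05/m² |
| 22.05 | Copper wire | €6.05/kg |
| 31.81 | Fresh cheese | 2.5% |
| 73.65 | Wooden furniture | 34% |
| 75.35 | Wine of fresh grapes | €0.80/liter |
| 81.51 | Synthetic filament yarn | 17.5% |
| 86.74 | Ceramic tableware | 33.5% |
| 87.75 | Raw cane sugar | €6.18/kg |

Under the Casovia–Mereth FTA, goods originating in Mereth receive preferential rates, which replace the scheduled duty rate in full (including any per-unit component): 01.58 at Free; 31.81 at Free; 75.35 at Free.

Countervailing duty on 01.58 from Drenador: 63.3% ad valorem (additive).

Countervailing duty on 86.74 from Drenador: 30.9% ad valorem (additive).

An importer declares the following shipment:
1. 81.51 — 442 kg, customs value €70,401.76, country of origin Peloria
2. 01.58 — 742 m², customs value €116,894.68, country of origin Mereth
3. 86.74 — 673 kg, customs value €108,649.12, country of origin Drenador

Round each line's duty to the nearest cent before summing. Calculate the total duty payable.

€82,290.34

Line 1 (81.51, Peloria, 442 kg, €70,401.76):
Base rate for 81.51 is 17.5%.
Duty = €70,401.76 × 17.5% = €12,320.31.
Line 2 (01.58, Mereth, 742 m², €116,894.68):
Base rate for 01.58 is €6.05/m².
Origin Mereth qualifies under the Casovia–Mereth agreement and 01.58 is covered: preferential rate Free applies instead.
The additional-duty order on 01.58 targets Drenador, not Mereth; it does not apply.
Duty = €116,894.68 × 0% = €0.00.
Line 3 (86.74, Drenador, 673 kg, €108,649.12):
Base rate for 86.74 is 33.5%.
Additional duty on 86.74 from Drenador: +30.9%. Applied ad valorem rate: 33.5% + 30.9% = 64.4%.
Duty = €108,649.12 × 64.4% = €69,970.03.
Total = €12,320.31 + €0.00 + €69,970.03 = €82,290.34.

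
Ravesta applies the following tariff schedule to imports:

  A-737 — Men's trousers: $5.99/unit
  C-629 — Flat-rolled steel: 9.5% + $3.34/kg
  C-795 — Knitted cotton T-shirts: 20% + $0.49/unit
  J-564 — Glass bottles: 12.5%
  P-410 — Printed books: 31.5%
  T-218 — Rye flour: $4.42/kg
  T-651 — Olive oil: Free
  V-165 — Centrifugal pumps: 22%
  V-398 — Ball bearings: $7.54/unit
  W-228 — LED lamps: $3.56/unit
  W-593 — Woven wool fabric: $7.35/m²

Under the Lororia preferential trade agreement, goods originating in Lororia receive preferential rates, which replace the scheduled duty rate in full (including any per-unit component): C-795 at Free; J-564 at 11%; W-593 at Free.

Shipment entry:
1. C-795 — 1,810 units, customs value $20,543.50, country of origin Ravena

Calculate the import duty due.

Line 1 (C-795, Ravena, 1,810 units, $20,543.50):
Base rate for C-795 is 20% + $0.49/unit.
C-795 has an FTA preferential rate, but origin Ravena is not Lororia; base rate stands.
Duty = $20,543.50 × 20% + 1,810 × $0.49 = $4,995.60.

$4,995.60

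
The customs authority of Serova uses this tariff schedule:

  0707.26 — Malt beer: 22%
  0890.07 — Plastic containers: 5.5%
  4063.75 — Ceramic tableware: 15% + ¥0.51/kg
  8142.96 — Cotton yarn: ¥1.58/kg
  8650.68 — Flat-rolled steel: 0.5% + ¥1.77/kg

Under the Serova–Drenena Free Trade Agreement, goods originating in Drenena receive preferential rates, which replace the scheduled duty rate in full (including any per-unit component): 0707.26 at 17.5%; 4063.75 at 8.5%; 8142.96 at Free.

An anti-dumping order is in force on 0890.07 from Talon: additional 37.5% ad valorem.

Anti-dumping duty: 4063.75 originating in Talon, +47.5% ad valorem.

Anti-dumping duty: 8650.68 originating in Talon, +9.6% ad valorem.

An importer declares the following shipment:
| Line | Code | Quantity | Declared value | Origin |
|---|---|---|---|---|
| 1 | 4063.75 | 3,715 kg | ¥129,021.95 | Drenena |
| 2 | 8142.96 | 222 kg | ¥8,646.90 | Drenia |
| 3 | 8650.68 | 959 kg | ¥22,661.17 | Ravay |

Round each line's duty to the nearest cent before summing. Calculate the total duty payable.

¥13,128.37

Line 1 (4063.75, Drenena, 3,715 kg, ¥129,021.95):
Base rate for 4063.75 is 15% + ¥0.51/kg.
Origin Drenena qualifies under the Serova–Drenena agreement and 4063.75 is covered: preferential rate 8.5% applies instead.
The additional-duty order on 4063.75 targets Talon, not Drenena; it does not apply.
Duty = ¥129,021.95 × 8.5% = ¥10,966.87.
Line 2 (8142.96, Drenia, 222 kg, ¥8,646.90):
Base rate for 8142.96 is ¥1.58/kg.
8142.96 has an FTA preferential rate, but origin Drenia is not Drenena; base rate stands.
Duty = 222 × ¥1.58 = ¥350.76.
Line 3 (8650.68, Ravay, 959 kg, ¥22,661.17):
Base rate for 8650.68 is 0.5% + ¥1.77/kg.
The additional-duty order on 8650.68 targets Talon, not Ravay; it does not apply.
Duty = ¥22,661.17 × 0.5% + 959 × ¥1.77 = ¥1,810.74.
Total = ¥10,966.87 + ¥350.76 + ¥1,810.74 = ¥13,128.37.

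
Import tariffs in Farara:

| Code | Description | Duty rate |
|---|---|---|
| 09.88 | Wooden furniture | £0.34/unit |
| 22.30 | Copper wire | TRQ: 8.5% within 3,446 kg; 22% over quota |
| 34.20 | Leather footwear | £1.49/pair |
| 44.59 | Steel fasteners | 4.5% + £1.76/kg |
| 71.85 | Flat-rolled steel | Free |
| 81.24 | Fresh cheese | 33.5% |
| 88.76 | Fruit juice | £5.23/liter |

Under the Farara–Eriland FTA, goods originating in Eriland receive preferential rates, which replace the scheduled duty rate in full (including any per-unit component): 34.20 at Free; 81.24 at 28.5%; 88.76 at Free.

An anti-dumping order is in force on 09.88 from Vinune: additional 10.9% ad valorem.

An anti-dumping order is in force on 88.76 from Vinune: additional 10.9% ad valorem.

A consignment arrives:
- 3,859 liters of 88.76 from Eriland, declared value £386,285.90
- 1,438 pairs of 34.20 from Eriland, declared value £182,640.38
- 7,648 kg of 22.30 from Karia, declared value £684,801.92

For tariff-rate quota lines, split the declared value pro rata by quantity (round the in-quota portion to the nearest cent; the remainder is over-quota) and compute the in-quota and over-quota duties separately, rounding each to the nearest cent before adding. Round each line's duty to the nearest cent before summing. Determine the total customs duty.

£109,001.52

Line 1 (88.76, Eriland, 3,859 liters, £386,285.90):
Base rate for 88.76 is £5.23/liter.
Origin Eriland qualifies under the Farara–Eriland agreement and 88.76 is covered: preferential rate Free applies instead.
The additional-duty order on 88.76 targets Vinune, not Eriland; it does not apply.
Duty = £386,285.90 × 0% = £0.00.
Line 2 (34.20, Eriland, 1,438 pairs, £182,640.38):
Base rate for 34.20 is £1.49/pair.
Origin Eriland qualifies under the Farara–Eriland agreement and 34.20 is covered: preferential rate Free applies instead.
Duty = £182,640.38 × 0% = £0.00.
Line 3 (22.30, Karia, 7,648 kg, £684,801.92):
Code 22.30 is under a tariff-rate quota (threshold 3,446 kg). In-quota: 3,446 kg at 8.5%; over-quota: 4,202 kg at 22%.
Pro-rata value split: in-quota = £684,801.92 × 3,446/7,648 = £308,554.84; over-quota = £684,801.92 − £308,554.84 = £376,247.08.
In-quota duty = £308,554.84 × 8.5% = £26,227.16. Over-quota duty = £376,247.08 × 22% = £82,774.36.
Line duty = £26,227.16 + £82,774.36 = £109,001.52.
Total = £0.00 + £0.00 + £109,001.52 = £109,001.52.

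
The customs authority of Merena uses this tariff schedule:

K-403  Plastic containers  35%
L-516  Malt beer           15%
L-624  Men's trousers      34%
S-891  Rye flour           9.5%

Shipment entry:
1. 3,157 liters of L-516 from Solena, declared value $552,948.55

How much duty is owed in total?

Line 1 (L-516, Solena, 3,157 liters, $552,948.55):
Base rate for L-516 is 15%.
Duty = $552,948.55 × 15% = $82,942.28.

$82,942.28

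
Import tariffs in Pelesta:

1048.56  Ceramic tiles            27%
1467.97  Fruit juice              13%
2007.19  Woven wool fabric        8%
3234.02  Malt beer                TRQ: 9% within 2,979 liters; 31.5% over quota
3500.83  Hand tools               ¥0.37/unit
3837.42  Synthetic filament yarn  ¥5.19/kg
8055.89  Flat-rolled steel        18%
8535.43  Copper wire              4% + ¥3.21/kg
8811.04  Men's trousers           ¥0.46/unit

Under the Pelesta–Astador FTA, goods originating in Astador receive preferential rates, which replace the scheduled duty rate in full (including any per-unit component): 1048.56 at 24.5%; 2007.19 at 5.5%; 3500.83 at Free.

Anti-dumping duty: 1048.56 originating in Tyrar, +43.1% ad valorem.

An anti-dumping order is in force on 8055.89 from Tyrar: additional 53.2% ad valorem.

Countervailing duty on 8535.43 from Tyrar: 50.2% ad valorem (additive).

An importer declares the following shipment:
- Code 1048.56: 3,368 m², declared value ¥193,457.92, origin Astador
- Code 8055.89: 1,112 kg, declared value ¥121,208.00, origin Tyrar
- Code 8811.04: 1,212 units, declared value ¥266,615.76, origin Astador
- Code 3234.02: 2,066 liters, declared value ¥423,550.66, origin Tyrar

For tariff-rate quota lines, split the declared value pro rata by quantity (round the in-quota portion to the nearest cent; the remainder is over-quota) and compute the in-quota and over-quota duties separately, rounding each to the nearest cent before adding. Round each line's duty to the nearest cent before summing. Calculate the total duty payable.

Line 1 (1048.56, Astador, 3,368 m², ¥193,457.92):
Base rate for 1048.56 is 27%.
Origin Astador qualifies under the Pelesta–Astador agreement and 1048.56 is covered: preferential rate 24.5% applies instead.
The additional-duty order on 1048.56 targets Tyrar, not Astador; it does not apply.
Duty = ¥193,457.92 × 24.5% = ¥47,397.19.
Line 2 (8055.89, Tyrar, 1,112 kg, ¥121,208.00):
Base rate for 8055.89 is 18%.
Additional duty on 8055.89 from Tyrar: +53.2%. Applied ad valorem rate: 18% + 53.2% = 71.2%.
Duty = ¥121,208.00 × 71.2% = ¥86,300.10.
Line 3 (8811.04, Astador, 1,212 units, ¥266,615.76):
Base rate for 8811.04 is ¥0.46/unit.
Origin Astador is the FTA partner but 8811.04 is not on the preference list; base rate stands.
Duty = 1,212 × ¥0.46 = ¥557.52.
Line 4 (3234.02, Tyrar, 2,066 liters, ¥423,550.66):
Code 3234.02 is under a tariff-rate quota (threshold 2,979 liters). Quantity 2,066 liters is within the quota, so the in-quota rate 9% applies to the full value.
Duty = ¥423,550.66 × 9% = ¥38,119.56.
Total = ¥47,397.19 + ¥86,300.10 + ¥557.52 + ¥38,119.56 = ¥172,374.37.

¥172,374.37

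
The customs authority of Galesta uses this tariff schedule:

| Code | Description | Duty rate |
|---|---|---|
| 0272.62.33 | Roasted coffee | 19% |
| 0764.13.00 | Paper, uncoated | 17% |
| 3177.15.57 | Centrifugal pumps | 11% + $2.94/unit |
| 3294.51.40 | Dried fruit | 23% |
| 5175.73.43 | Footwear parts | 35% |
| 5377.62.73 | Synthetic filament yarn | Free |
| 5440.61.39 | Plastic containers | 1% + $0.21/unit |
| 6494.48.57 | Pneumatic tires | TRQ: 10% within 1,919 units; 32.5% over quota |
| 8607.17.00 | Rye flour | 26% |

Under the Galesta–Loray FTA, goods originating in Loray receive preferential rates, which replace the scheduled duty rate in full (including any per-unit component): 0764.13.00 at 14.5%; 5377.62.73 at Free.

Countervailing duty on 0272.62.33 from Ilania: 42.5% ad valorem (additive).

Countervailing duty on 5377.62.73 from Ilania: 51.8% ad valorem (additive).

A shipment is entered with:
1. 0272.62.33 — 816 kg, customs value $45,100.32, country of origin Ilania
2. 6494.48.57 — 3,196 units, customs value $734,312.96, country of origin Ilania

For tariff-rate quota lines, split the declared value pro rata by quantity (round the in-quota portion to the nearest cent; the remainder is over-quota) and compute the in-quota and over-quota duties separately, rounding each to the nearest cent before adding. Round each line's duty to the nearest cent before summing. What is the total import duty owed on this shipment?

$167,183.78

Line 1 (0272.62.33, Ilania, 816 kg, $45,100.32):
Base rate for 0272.62.33 is 19%.
Additional duty on 0272.62.33 from Ilania: +42.5%. Applied ad valorem rate: 19% + 42.5% = 61.5%.
Duty = $45,100.32 × 61.5% = $27,736.70.
Line 2 (6494.48.57, Ilania, 3,196 units, $734,312.96):
Code 6494.48.57 is under a tariff-rate quota (threshold 1,919 units). In-quota: 1,919 units at 10%; over-quota: 1,277 units at 32.5%.
Pro-rata value split: in-quota = $734,312.96 × 1,919/3,196 = $440,909.44; over-quota = $734,312.96 − $440,909.44 = $293,403.52.
In-quota duty = $440,909.44 × 10% = $44,090.94. Over-quota duty = $293,403.52 × 32.5% = $95,356.14.
Line duty = $44,090.94 + $95,356.14 = $139,447.08.
Total = $27,736.70 + $139,447.08 = $167,183.78.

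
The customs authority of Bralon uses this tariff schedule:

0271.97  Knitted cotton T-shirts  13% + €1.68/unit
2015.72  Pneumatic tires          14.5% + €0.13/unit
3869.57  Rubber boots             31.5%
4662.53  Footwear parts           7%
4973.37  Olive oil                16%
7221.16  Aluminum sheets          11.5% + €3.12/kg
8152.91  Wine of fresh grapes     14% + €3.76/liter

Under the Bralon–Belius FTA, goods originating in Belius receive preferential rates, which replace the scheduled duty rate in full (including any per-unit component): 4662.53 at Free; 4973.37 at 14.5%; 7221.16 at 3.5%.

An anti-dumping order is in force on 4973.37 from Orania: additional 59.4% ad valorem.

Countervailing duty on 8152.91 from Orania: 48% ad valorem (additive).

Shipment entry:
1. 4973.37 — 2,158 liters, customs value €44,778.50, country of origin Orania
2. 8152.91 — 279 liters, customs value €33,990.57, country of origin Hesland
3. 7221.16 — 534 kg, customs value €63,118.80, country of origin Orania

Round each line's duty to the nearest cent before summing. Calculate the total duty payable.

Line 1 (4973.37, Orania, 2,158 liters, €44,778.50):
Base rate for 4973.37 is 16%.
4973.37 has an FTA preferential rate, but origin Orania is not Belius; base rate stands.
Additional duty on 4973.37 from Orania: +59.4%. Applied ad valorem rate: 16% + 59.4% = 75.4%.
Duty = €44,778.50 × 75.4% = €33,762.99.
Line 2 (8152.91, Hesland, 279 liters, €33,990.57):
Base rate for 8152.91 is 14% + €3.76/liter.
The additional-duty order on 8152.91 targets Orania, not Hesland; it does not apply.
Duty = €33,990.57 × 14% + 279 × €3.76 = €5,807.72.
Line 3 (7221.16, Orania, 534 kg, €63,118.80):
Base rate for 7221.16 is 11.5% + €3.12/kg.
7221.16 has an FTA preferential rate, but origin Orania is not Belius; base rate stands.
Duty = €63,118.80 × 11.5% + 534 × €3.12 = €8,924.74.
Total = €33,762.99 + €5,807.72 + €8,924.74 = €48,495.45.

€48,495.45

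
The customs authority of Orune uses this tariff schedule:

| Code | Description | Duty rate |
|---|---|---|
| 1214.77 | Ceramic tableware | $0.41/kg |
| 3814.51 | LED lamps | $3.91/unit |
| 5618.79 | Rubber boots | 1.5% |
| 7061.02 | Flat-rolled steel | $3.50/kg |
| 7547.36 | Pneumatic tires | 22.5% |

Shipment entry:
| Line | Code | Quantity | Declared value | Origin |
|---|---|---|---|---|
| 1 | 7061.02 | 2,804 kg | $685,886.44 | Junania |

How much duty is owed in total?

Line 1 (7061.02, Junania, 2,804 kg, $685,886.44):
Base rate for 7061.02 is $3.50/kg.
Duty = 2,804 × $3.50 = $9,814.00.

$9,814.00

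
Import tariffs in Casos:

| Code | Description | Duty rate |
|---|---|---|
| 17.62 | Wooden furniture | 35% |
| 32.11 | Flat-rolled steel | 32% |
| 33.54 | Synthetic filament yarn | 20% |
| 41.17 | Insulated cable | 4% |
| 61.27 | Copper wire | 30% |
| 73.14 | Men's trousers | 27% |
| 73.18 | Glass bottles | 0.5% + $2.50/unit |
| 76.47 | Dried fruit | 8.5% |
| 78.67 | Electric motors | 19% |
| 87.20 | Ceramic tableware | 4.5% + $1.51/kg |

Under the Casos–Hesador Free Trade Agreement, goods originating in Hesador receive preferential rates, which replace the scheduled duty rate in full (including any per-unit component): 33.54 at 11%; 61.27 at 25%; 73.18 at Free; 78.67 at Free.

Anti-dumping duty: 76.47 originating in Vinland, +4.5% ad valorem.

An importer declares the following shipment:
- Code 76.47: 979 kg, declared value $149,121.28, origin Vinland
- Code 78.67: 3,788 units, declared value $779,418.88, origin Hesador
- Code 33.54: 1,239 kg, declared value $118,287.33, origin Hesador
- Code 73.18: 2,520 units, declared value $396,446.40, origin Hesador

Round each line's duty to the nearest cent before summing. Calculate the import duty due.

$32,397.38

Line 1 (76.47, Vinland, 979 kg, $149,121.28):
Base rate for 76.47 is 8.5%.
Additional duty on 76.47 from Vinland: +4.5%. Applied ad valorem rate: 8.5% + 4.5% = 13%.
Duty = $149,121.28 × 13% = $19,385.77.
Line 2 (78.67, Hesador, 3,788 units, $779,418.88):
Base rate for 78.67 is 19%.
Origin Hesador qualifies under the Casos–Hesador agreement and 78.67 is covered: preferential rate Free applies instead.
Duty = $779,418.88 × 0% = $0.00.
Line 3 (33.54, Hesador, 1,239 kg, $118,287.33):
Base rate for 33.54 is 20%.
Origin Hesador qualifies under the Casos–Hesador agreement and 33.54 is covered: preferential rate 11% applies instead.
Duty = $118,287.33 × 11% = $13,011.61.
Line 4 (73.18, Hesador, 2,520 units, $396,446.40):
Base rate for 73.18 is 0.5% + $2.50/unit.
Origin Hesador qualifies under the Casos–Hesador agreement and 73.18 is covered: preferential rate Free applies instead.
Duty = $396,446.40 × 0% = $0.00.
Total = $19,385.77 + $0.00 + $13,011.61 + $0.00 = $32,397.38.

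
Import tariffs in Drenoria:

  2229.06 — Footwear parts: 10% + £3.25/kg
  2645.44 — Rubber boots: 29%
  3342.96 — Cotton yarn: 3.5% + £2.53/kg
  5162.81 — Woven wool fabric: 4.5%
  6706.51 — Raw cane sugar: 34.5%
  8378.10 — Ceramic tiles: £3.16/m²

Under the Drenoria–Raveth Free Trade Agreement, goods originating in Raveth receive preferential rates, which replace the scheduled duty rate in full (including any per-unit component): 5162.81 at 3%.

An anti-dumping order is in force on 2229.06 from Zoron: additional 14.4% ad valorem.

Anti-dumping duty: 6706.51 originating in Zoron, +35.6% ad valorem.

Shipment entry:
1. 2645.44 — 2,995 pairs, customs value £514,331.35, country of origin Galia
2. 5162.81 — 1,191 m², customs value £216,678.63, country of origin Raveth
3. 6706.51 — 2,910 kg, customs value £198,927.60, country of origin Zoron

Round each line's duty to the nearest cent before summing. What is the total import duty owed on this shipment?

Line 1 (2645.44, Galia, 2,995 pairs, £514,331.35):
Base rate for 2645.44 is 29%.
Duty = £514,331.35 × 29% = £149,156.09.
Line 2 (5162.81, Raveth, 1,191 m², £216,678.63):
Base rate for 5162.81 is 4.5%.
Origin Raveth qualifies under the Drenoria–Raveth agreement and 5162.81 is covered: preferential rate 3% applies instead.
Duty = £216,678.63 × 3% = £6,500.36.
Line 3 (6706.51, Zoron, 2,910 kg, £198,927.60):
Base rate for 6706.51 is 34.5%.
Additional duty on 6706.51 from Zoron: +35.6%. Applied ad valorem rate: 34.5% + 35.6% = 70.1%.
Duty = £198,927.60 × 70.1% = £139,448.25.
Total = £149,156.09 + £6,500.36 + £139,448.25 = £295,104.70.

£295,104.70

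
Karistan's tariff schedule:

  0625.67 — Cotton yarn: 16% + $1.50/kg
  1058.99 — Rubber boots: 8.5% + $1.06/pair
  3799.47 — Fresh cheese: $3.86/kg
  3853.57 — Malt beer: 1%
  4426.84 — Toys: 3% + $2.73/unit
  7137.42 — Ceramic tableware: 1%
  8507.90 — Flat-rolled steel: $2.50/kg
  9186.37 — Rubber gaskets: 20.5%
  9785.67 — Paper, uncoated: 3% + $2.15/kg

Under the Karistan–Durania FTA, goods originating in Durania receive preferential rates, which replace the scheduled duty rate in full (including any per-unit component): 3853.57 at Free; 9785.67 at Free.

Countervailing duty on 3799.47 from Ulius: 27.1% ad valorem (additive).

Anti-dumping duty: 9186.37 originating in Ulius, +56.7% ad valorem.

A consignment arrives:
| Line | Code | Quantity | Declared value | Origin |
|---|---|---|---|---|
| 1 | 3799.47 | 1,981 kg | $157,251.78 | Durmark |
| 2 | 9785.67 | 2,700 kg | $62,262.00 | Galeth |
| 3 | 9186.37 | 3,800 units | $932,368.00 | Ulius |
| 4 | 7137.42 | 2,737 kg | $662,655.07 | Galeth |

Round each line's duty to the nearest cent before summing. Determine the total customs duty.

Line 1 (3799.47, Durmark, 1,981 kg, $157,251.78):
Base rate for 3799.47 is $3.86/kg.
The additional-duty order on 3799.47 targets Ulius, not Durmark; it does not apply.
Duty = 1,981 × $3.86 = $7,646.66.
Line 2 (9785.67, Galeth, 2,700 kg, $62,262.00):
Base rate for 9785.67 is 3% + $2.15/kg.
9785.67 has an FTA preferential rate, but origin Galeth is not Durania; base rate stands.
Duty = $62,262.00 × 3% + 2,700 × $2.15 = $7,672.86.
Line 3 (9186.37, Ulius, 3,800 units, $932,368.00):
Base rate for 9186.37 is 20.5%.
Additional duty on 9186.37 from Ulius: +56.7%. Applied ad valorem rate: 20.5% + 56.7% = 77.2%.
Duty = $932,368.00 × 77.2% = $719,788.10.
Line 4 (7137.42, Galeth, 2,737 kg, $662,655.07):
Base rate for 7137.42 is 1%.
Duty = $662,655.07 × 1% = $6,626.55.
Total = $7,646.66 + $7,672.86 + $719,788.10 + $6,626.55 = $741,734.17.

$741,734.17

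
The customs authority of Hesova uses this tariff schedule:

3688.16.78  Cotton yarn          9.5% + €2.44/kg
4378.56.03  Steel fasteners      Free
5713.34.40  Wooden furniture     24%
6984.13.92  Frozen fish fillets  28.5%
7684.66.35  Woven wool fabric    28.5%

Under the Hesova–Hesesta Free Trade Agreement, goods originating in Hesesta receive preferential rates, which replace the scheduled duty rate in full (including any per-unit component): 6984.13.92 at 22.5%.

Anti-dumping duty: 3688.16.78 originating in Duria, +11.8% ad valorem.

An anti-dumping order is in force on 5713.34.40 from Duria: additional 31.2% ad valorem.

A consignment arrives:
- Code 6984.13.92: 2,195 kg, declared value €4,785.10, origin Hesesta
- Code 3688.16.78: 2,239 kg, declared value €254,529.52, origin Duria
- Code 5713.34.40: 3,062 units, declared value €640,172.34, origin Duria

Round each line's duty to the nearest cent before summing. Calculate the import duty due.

Line 1 (6984.13.92, Hesesta, 2,195 kg, €4,785.10):
Base rate for 6984.13.92 is 28.5%.
Origin Hesesta qualifies under the Hesova–Hesesta agreement and 6984.13.92 is covered: preferential rate 22.5% applies instead.
Duty = €4,785.10 × 22.5% = €1,076.65.
Line 2 (3688.16.78, Duria, 2,239 kg, €254,529.52):
Base rate for 3688.16.78 is 9.5% + €2.44/kg.
Additional duty on 3688.16.78 from Duria: +11.8%. Applied ad valorem rate: 9.5% + 11.8% = 21.3%.
Duty = €254,529.52 × 21.3% + 2,239 × €2.44 = €59,677.95.
Line 3 (5713.34.40, Duria, 3,062 units, €640,172.34):
Base rate for 5713.34.40 is 24%.
Additional duty on 5713.34.40 from Duria: +31.2%. Applied ad valorem rate: 24% + 31.2% = 55.2%.
Duty = €640,172.34 × 55.2% = €353,375.13.
Total = €1,076.65 + €59,677.95 + €353,375.13 = €414,129.73.

€414,129.73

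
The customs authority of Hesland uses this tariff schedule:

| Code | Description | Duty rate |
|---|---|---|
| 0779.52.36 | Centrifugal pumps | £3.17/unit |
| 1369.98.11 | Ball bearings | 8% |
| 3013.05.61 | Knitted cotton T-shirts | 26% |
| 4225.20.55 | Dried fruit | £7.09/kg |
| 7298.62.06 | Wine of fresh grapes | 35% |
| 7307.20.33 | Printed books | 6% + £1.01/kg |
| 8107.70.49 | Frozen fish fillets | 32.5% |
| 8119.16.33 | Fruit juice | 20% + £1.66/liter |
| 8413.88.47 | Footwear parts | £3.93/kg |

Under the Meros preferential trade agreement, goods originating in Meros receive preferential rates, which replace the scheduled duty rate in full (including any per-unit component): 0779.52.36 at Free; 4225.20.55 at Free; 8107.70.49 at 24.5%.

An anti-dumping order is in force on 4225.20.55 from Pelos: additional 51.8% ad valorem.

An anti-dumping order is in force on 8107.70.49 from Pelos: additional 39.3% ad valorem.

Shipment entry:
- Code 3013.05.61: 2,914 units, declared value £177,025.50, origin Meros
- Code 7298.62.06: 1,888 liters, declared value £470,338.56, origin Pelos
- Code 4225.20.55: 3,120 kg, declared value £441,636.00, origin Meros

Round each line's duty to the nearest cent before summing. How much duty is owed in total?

£210,645.13

Line 1 (3013.05.61, Meros, 2,914 units, £177,025.50):
Base rate for 3013.05.61 is 26%.
Origin Meros is the FTA partner but 3013.05.61 is not on the preference list; base rate stands.
Duty = £177,025.50 × 26% = £46,026.63.
Line 2 (7298.62.06, Pelos, 1,888 liters, £470,338.56):
Base rate for 7298.62.06 is 35%.
Duty = £470,338.56 × 35% = £164,618.50.
Line 3 (4225.20.55, Meros, 3,120 kg, £441,636.00):
Base rate for 4225.20.55 is £7.09/kg.
Origin Meros qualifies under the Hesland–Meros agreement and 4225.20.55 is covered: preferential rate Free applies instead.
The additional-duty order on 4225.20.55 targets Pelos, not Meros; it does not apply.
Duty = £441,636.00 × 0% = £0.00.
Total = £46,026.63 + £164,618.50 + £0.00 = £210,645.13.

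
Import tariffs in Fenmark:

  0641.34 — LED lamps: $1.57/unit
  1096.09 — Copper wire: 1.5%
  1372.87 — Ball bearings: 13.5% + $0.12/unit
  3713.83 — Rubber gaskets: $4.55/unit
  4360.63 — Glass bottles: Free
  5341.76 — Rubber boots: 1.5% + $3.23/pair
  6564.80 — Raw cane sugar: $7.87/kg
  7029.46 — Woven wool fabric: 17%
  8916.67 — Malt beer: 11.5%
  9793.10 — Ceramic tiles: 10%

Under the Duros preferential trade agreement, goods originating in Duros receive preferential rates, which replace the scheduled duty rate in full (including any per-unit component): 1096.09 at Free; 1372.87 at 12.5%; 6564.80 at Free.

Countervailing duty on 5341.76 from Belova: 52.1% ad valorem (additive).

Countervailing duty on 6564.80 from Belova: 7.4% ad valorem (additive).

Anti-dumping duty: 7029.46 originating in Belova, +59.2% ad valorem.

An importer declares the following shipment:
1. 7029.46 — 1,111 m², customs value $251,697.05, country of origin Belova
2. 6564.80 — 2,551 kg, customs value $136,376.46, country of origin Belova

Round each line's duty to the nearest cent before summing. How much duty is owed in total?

Line 1 (7029.46, Belova, 1,111 m², $251,697.05):
Base rate for 7029.46 is 17%.
Additional duty on 7029.46 from Belova: +59.2%. Applied ad valorem rate: 17% + 59.2% = 76.2%.
Duty = $251,697.05 × 76.2% = $191,793.15.
Line 2 (6564.80, Belova, 2,551 kg, $136,376.46):
Base rate for 6564.80 is $7.87/kg.
6564.80 has an FTA preferential rate, but origin Belova is not Duros; base rate stands.
Additional duty on 6564.80 from Belova: +7.4% ad valorem. Applied ad valorem rate = 7.4%.
Duty = $136,376.46 × 7.4% + 2,551 × $7.87 = $30,168.23.
Total = $191,793.15 + $30,168.23 = $221,961.38.

$221,961.38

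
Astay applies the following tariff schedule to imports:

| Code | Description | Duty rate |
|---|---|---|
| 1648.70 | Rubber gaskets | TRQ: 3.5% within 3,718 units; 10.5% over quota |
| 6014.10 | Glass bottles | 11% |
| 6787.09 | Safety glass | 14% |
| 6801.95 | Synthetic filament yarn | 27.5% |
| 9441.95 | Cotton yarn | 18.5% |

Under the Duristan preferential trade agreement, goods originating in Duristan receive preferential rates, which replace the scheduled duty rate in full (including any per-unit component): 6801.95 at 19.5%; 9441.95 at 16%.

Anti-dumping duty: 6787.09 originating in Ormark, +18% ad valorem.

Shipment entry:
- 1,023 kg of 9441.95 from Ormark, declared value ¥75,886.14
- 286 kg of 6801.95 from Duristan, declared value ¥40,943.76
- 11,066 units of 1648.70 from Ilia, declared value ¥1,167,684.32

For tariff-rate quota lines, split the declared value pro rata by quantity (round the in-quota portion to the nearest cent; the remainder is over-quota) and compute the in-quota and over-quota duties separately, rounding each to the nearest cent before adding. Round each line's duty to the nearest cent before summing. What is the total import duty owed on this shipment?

¥117,167.19

Line 1 (9441.95, Ormark, 1,023 kg, ¥75,886.14):
Base rate for 9441.95 is 18.5%.
9441.95 has an FTA preferential rate, but origin Ormark is not Duristan; base rate stands.
Duty = ¥75,886.14 × 18.5% = ¥14,038.94.
Line 2 (6801.95, Duristan, 286 kg, ¥40,943.76):
Base rate for 6801.95 is 27.5%.
Origin Duristan qualifies under the Astay–Duristan agreement and 6801.95 is covered: preferential rate 19.5% applies instead.
Duty = ¥40,943.76 × 19.5% = ¥7,984.03.
Line 3 (1648.70, Ilia, 11,066 units, ¥1,167,684.32):
Code 1648.70 is under a tariff-rate quota (threshold 3,718 units). In-quota: 3,718 units at 3.5%; over-quota: 7,348 units at 10.5%.
Pro-rata value split: in-quota = ¥1,167,684.32 × 3,718/11,066 = ¥392,323.36; over-quota = ¥1,167,684.32 − ¥392,323.36 = ¥775,360.96.
In-quota duty = ¥392,323.36 × 3.5% = ¥13,731.32. Over-quota duty = ¥775,360.96 × 10.5% = ¥81,412.90.
Line duty = ¥13,731.32 + ¥81,412.90 = ¥95,144.22.
Total = ¥14,038.94 + ¥7,984.03 + ¥95,144.22 = ¥117,167.19.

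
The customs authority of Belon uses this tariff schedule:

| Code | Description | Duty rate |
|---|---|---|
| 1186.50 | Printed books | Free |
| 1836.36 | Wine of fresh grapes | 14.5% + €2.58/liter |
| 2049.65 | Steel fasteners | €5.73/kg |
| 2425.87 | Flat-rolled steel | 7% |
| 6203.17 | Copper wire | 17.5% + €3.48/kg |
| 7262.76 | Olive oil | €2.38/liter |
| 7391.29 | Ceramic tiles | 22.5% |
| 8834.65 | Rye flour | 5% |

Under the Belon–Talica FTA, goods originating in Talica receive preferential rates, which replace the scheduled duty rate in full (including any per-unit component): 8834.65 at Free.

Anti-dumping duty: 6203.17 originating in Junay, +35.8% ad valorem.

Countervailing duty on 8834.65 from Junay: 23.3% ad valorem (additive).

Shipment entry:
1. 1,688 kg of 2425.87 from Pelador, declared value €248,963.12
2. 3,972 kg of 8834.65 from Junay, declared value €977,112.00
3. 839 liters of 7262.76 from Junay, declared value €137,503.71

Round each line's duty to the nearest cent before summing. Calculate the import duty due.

Line 1 (2425.87, Pelador, 1,688 kg, €248,963.12):
Base rate for 2425.87 is 7%.
Duty = €248,963.12 × 7% = €17,427.42.
Line 2 (8834.65, Junay, 3,972 kg, €977,112.00):
Base rate for 8834.65 is 5%.
8834.65 has an FTA preferential rate, but origin Junay is not Talica; base rate stands.
Additional duty on 8834.65 from Junay: +23.3%. Applied ad valorem rate: 5% + 23.3% = 28.3%.
Duty = €977,112.00 × 28.3% = €276,522.70.
Line 3 (7262.76, Junay, 839 liters, €137,503.71):
Base rate for 7262.76 is €2.38/liter.
Duty = 839 × €2.38 = €1,996.82.
Total = €17,427.42 + €276,522.70 + €1,996.82 = €295,946.94.

€295,946.94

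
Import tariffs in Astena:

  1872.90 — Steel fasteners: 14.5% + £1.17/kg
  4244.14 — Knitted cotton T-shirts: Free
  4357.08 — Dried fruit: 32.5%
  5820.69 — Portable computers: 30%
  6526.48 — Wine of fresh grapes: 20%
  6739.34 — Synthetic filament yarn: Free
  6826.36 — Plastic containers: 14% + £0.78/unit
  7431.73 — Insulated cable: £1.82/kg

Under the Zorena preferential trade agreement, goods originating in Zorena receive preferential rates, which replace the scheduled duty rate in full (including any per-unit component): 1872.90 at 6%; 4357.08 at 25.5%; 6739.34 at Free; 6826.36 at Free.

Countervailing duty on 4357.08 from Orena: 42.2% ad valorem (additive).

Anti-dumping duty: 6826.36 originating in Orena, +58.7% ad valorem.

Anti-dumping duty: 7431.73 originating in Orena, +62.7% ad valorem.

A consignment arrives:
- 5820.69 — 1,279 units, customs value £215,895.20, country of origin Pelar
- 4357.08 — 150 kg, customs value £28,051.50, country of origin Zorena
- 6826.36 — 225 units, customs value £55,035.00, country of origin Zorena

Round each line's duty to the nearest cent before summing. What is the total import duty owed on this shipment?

£71,921.69

Line 1 (5820.69, Pelar, 1,279 units, £215,895.20):
Base rate for 5820.69 is 30%.
Duty = £215,895.20 × 30% = £64,768.56.
Line 2 (4357.08, Zorena, 150 kg, £28,051.50):
Base rate for 4357.08 is 32.5%.
Origin Zorena qualifies under the Astena–Zorena agreement and 4357.08 is covered: preferential rate 25.5% applies instead.
The additional-duty order on 4357.08 targets Orena, not Zorena; it does not apply.
Duty = £28,051.50 × 25.5% = £7,153.13.
Line 3 (6826.36, Zorena, 225 units, £55,035.00):
Base rate for 6826.36 is 14% + £0.78/unit.
Origin Zorena qualifies under the Astena–Zorena agreement and 6826.36 is covered: preferential rate Free applies instead.
The additional-duty order on 6826.36 targets Orena, not Zorena; it does not apply.
Duty = £55,035.00 × 0% = £0.00.
Total = £64,768.56 + £7,153.13 + £0.00 = £71,921.69.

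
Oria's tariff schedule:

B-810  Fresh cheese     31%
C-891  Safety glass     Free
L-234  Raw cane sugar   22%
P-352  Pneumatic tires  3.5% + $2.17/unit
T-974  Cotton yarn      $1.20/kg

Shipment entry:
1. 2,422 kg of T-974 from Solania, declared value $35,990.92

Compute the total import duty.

$2,906.40

Line 1 (T-974, Solania, 2,422 kg, $35,990.92):
Base rate for T-974 is $1.20/kg.
Duty = 2,422 × $1.20 = $2,906.40.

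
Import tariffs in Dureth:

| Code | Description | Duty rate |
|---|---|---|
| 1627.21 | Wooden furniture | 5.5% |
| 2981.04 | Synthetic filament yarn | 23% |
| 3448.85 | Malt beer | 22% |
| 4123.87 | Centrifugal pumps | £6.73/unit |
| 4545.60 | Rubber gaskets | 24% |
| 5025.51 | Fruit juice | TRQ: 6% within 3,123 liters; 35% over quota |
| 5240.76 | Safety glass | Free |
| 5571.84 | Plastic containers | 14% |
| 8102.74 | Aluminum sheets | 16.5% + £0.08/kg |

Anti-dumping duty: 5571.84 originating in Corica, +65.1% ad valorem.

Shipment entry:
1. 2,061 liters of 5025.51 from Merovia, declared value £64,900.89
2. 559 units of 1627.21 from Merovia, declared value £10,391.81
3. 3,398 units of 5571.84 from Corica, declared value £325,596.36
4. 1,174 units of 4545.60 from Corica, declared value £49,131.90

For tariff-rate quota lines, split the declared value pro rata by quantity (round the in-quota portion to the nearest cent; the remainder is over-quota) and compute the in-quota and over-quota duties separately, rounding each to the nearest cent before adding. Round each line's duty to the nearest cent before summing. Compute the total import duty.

£273,803.98

Line 1 (5025.51, Merovia, 2,061 liters, £64,900.89):
Code 5025.51 is under a tariff-rate quota (threshold 3,123 liters). Quantity 2,061 liters is within the quota, so the in-quota rate 6% applies to the full value.
Duty = £64,900.89 × 6% = £3,894.05.
Line 2 (1627.21, Merovia, 559 units, £10,391.81):
Base rate for 1627.21 is 5.5%.
Duty = £10,391.81 × 5.5% = £571.55.
Line 3 (5571.84, Corica, 3,398 units, £325,596.36):
Base rate for 5571.84 is 14%.
Additional duty on 5571.84 from Corica: +65.1%. Applied ad valorem rate: 14% + 65.1% = 79.1%.
Duty = £325,596.36 × 79.1% = £257,546.72.
Line 4 (4545.60, Corica, 1,174 units, £49,131.90):
Base rate for 4545.60 is 24%.
Duty = £49,131.90 × 24% = £11,791.66.
Total = £3,894.05 + £571.55 + £257,546.72 + £11,791.66 = £273,803.98.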